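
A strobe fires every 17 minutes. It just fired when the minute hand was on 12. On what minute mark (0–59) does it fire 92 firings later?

16

92·17 = 1564.
1564 mod 60 = 4 (since 26·60 = 1560).
(12 + 4) mod 60 = 16.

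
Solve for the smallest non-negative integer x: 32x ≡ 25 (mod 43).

The inverse of 32 mod 43 is 39 (since 32·39 = 1248 ≡ 1).
So x ≡ 39·25 = 975 ≡ 29 (mod 43).

29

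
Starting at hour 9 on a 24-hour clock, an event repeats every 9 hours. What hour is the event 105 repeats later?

105·9 = 945.
945 = 39·24 + 9, so 945 mod 24 = 9.
(9 + 9) mod 24 = 18.

18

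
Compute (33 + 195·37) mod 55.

195·37 = 7215.
7215 − 131·55 = 10, so 7215 ≡ 10 (mod 55).
(33 + 10) mod 55 = 43.

43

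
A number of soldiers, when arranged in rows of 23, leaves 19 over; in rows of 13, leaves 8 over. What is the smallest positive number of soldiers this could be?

203

x ≡ 8 (mod 13) gives x ∈ {8, 21, 34, 47, 60, 73, 86, 99, …}.
The first of these with x mod 23 = 19 is 203.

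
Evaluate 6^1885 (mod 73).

Square-and-reduce mod 73: 6^1≡6, 6^2≡36, 6^4≡55, 6^8≡32, 6^16≡2, 6^32≡4, 6^64≡16, 6^128≡37, 6^256≡55, 6^512≡32, 6^1024≡2.
Since 1885 = 1 + 4 + 8 + 16 + 64 + 256 + 512 + 1024 in binary, 6^1885 ≡ 6·55·32·2·16·55·32·2 ≡ 48 (mod 73).

48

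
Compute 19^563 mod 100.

Square-and-reduce mod 100: 19^1≡19, 19^2≡61, 19^4≡21, 19^8≡41, 19^16≡81, 19^32≡61, 19^64≡21, 19^128≡41, 19^256≡81, 19^512≡61.
563 = 1 + 2 + 16 + 32 + 512, so 19^563 ≡ 19·61·81·61·61 ≡ 59 (mod 100).

59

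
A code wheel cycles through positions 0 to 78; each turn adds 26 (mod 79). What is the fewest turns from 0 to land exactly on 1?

76

26·76 = 1976 = 25·79 + 1, so 26⁻¹ ≡ 76 (mod 79).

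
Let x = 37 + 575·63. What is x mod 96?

70

575·63 = 36225.
Dividing 36225 by 96 gives quotient 377 and remainder 33.
(37 + 33) mod 96 = 70.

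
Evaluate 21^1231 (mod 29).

Square-and-reduce mod 29: 21^1≡21, 21^2≡6, 21^4≡7, 21^8≡20, 21^16≡23, 21^32≡7, 21^64≡20, 21^128≡23, 21^256≡7, 21^512≡20, 21^1024≡23.
Since 1231 = 1 + 2 + 4 + 8 + 64 + 128 + 1024 in binary, 21^1231 ≡ 21·6·7·20·20·23·23 ≡ 18 (mod 29).

18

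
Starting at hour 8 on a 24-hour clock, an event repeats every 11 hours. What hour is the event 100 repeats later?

100·11 = 1100.
Dividing 1100 by 24 gives quotient 45 and remainder 20.
(8 + 20) mod 24 = 4.

4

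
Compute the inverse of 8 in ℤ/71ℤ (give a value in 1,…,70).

71 = 8·8 + 7
8 = 1·7 + 1
7 = 7·1 + 0
Back-substituting gives 8·9 ≡ 1 (mod 71).

9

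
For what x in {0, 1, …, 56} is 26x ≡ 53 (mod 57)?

The inverse of 26 mod 57 is 11 (since 26·11 = 286 ≡ 1).
So x ≡ 11·53 = 583 ≡ 13 (mod 57).
Check: 26·13 = 338 = 5·57 + 53.

13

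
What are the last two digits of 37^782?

Successive squares of 37 mod 100: 37^1≡37, 37^2≡69, 37^4≡61, 37^8≡21, 37^16≡41, 37^32≡81, 37^64≡61, 37^128≡21, 37^256≡41, 37^512≡81.
Since 782 = 2 + 4 + 8 + 256 + 512 in binary, 37^782 ≡ 69·61·21·41·81 ≡ 69 (mod 100).

69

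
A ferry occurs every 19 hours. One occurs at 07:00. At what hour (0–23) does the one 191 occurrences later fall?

12

191·19 = 3629.
3629 = 151·24 + 5, so 3629 mod 24 = 5.
(7 + 5) mod 24 = 12.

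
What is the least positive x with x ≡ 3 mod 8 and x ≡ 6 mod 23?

75

x ≡ 3 (mod 8) gives x ∈ {3, 11, 19, 27, 35, 43, 51, 59, …}.
The first of these with x mod 23 = 6 is 75.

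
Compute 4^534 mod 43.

16

Successive squares of 4 mod 43: 4^1≡4, 4^2≡16, 4^4≡41, 4^8≡4, 4^16≡16, 4^32≡41, 4^64≡4, 4^128≡16, 4^256≡41, 4^512≡4.
534 = 2 + 4 + 16 + 512, so 4^534 ≡ 16·41·16·4 ≡ 16 (mod 43).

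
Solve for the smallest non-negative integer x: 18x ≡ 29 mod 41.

13

The inverse of 18 mod 41 is 16 (since 18·16 = 288 ≡ 1).
So x ≡ 16·29 = 464 ≡ 13 (mod 41).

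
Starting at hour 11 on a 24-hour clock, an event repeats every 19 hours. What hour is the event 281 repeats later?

22

281·19 = 5339.
5339 = 222·24 + 11, so 5339 mod 24 = 11.
(11 + 11) mod 24 = 22.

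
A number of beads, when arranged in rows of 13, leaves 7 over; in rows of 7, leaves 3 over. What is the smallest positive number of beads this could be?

59

x ≡ 3 (mod 7) gives x ∈ {3, 10, 17, 24, 31, 38, 45, 52, …}.
The first of these with x mod 13 = 7 is 59.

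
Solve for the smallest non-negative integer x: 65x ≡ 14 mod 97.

42

65⁻¹ ≡ 3 (mod 97) because 65·3 = 195 = 2·97 + 1.
Multiplying both sides by 3: x ≡ 3·14 = 42 ≡ 42 (mod 97).
Check: 65·42 = 2730 = 28·97 + 14.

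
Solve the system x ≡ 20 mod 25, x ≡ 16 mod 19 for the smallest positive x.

320

Since 19·4 ≡ 1 (mod 25), take x = 16 + 19·((20−16)·4 mod 25) = 16 + 19·16 = 320.
Check: 320 mod 25 = 20, 320 mod 19 = 16.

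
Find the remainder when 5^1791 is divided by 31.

By repeated squaring mod 31: 5^1≡5, 5^2≡25, 5^4≡5, 5^8≡25, 5^16≡5, 5^32≡25, 5^64≡5, 5^128≡25, 5^256≡5, 5^512≡25, 5^1024≡5.
1791 = 1 + 2 + 4 + 8 + 16 + 32 + 64 + 128 + 512 + 1024, so 5^1791 ≡ 5·25·5·25·5·25·5·25·25·5 ≡ 1 (mod 31).

1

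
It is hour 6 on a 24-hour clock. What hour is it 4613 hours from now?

4613 mod 24 = 5 (since 192·24 = 4608).
(6 + 5) mod 24 = 11.

11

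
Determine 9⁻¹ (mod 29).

13

29 = 3·9 + 2
9 = 4·2 + 1
2 = 2·1 + 0
Back-substituting gives 9·13 ≡ 1 (mod 29).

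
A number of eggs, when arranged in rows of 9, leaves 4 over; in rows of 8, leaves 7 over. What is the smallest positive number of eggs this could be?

31

Since 8·8 ≡ 1 (mod 9), take x = 7 + 8·((4−7)·8 mod 9) = 7 + 8·3 = 31.
Check: 31 mod 9 = 4, 31 mod 8 = 7.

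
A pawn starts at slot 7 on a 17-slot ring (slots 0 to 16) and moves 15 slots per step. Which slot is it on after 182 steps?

0

182·15 = 2730.
2730 − 160·17 = 10, so 2730 ≡ 10 (mod 17).
(7 + 10) mod 17 = 0.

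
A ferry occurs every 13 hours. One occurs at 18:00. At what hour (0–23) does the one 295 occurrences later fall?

295·13 = 3835.
3835 mod 24 = 19 (since 159·24 = 3816).
(18 + 19) mod 24 = 13.

13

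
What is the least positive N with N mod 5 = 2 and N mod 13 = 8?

x ≡ 2 (mod 5) gives x ∈ {2, 7, 12, 17, 22, 27, 32, 37, …}.
The first of these with x mod 13 = 8 is 47.

47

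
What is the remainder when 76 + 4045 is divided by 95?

36

4045 = 42·95 + 55, so 4045 mod 95 = 55.
(76 + 55) mod 95 = 36.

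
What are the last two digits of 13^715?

57

By repeated squaring mod 100: 13^1≡13, 13^2≡69, 13^4≡61, 13^8≡21, 13^16≡41, 13^32≡81, 13^64≡61, 13^128≡21, 13^256≡41, 13^512≡81.
715 = 1 + 2 + 8 + 64 + 128 + 512, so 13^715 ≡ 13·69·21·61·21·81 ≡ 57 (mod 100).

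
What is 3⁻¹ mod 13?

9

3·9 = 27 = 2·13 + 1, so 3⁻¹ ≡ 9 (mod 13).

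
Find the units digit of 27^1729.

The units digit of 27^n cycles with period 4: 7, 9, 3, 1, …
1729 leaves remainder 1 on division by 4, so 27^1729 ends in 7.

7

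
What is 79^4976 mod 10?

Last digits of 9^n: 9, 1 (period 2).
4976 leaves remainder 0 on division by 2, so 79^4976 ends in 1.

1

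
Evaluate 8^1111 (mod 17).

By repeated squaring mod 17: 8^1≡8, 8^2≡13, 8^4≡16, 8^8≡1, 8^16≡1, 8^32≡1, 8^64≡1, 8^128≡1, 8^256≡1, 8^512≡1, 8^1024≡1.
1111 = 1 + 2 + 4 + 16 + 64 + 1024, so 8^1111 ≡ 8·13·16·1·1·1 ≡ 15 (mod 17).

15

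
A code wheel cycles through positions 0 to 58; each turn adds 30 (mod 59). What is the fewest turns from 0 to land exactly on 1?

2

59 = 1·30 + 29
30 = 1·29 + 1
29 = 29·1 + 0
Back-substituting gives 30·2 ≡ 1 (mod 59).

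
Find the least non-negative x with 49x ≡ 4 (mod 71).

45

49⁻¹ ≡ 29 (mod 71) because 49·29 = 1421 = 20·71 + 1.
Multiplying both sides by 29: x ≡ 29·4 = 116 ≡ 45 (mod 71).
Check: 49·45 = 2205 = 31·71 + 4.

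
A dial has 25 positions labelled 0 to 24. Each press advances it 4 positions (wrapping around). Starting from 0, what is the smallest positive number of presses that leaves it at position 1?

19

4·19 = 76 = 3·25 + 1, so 4⁻¹ ≡ 19 (mod 25).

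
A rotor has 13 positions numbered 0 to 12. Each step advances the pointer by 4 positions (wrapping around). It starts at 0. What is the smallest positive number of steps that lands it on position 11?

6

4⁻¹ ≡ 10 (mod 13) because 4·10 = 40 = 3·13 + 1.
Multiplying both sides by 10: x ≡ 10·11 = 110 ≡ 6 (mod 13).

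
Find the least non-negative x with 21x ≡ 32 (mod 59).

The inverse of 21 mod 59 is 45 (since 21·45 = 945 ≡ 1).
So x ≡ 45·32 = 1440 ≡ 24 (mod 59).

24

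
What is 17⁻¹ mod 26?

23

26 = 1·17 + 9
17 = 1·9 + 8
9 = 1·8 + 1
8 = 8·1 + 0
Back-substituting gives 17·23 ≡ 1 (mod 26).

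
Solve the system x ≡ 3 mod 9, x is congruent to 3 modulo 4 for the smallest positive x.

3

x ≡ 3 (mod 4) gives x ∈ {3}.
The first of these with x mod 9 = 3 is 3.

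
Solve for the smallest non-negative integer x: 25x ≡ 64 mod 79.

31

25⁻¹ ≡ 19 (mod 79) because 25·19 = 475 = 6·79 + 1.
So x ≡ 19·64 = 1216 ≡ 31 (mod 79).
Check: 25·31 = 775 = 9·79 + 64.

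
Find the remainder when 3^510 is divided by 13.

Successive squares of 3 mod 13: 3^1≡3, 3^2≡9, 3^4≡3, 3^8≡9, 3^16≡3, 3^32≡9, 3^64≡3, 3^128≡9, 3^256≡3.
Since 510 = 2 + 4 + 8 + 16 + 32 + 64 + 128 + 256 in binary, 3^510 ≡ 9·3·9·3·9·3·9·3 ≡ 1 (mod 13).

1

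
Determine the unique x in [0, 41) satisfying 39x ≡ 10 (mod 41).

36

39⁻¹ ≡ 20 (mod 41) because 39·20 = 780 = 19·41 + 1.
So x ≡ 20·10 = 200 ≡ 36 (mod 41).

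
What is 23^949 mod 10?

3

The units digit of 23^n cycles with period 4: 3, 9, 7, 1, …
949 leaves remainder 1 on division by 4, so 23^949 ends in 3.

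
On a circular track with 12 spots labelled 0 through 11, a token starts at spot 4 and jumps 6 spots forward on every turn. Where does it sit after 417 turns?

10

417·6 = 2502.
Dividing 2502 by 12 gives quotient 208 and remainder 6.
(4 + 6) mod 12 = 10.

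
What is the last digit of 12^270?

4

Last digits of 2^n: 2, 4, 8, 6 (period 4).
270 mod 4 = 2, so the last digit matches 2^2 = 4.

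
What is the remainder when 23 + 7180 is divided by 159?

48

7180 − 45·159 = 25, so 7180 ≡ 25 (mod 159).
(23 + 25) mod 159 = 48.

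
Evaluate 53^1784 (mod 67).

62

Successive squares of 53 mod 67: 53^1≡53, 53^2≡62, 53^4≡25, 53^8≡22, 53^16≡15, 53^32≡24, 53^64≡40, 53^128≡59, 53^256≡64, 53^512≡9, 53^1024≡14.
1784 = 8 + 16 + 32 + 64 + 128 + 512 + 1024, so 53^1784 ≡ 22·15·24·40·59·9·14 ≡ 62 (mod 67).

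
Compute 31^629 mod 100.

Square-and-reduce mod 100: 31^1≡31, 31^2≡61, 31^4≡21, 31^8≡41, 31^16≡81, 31^32≡61, 31^64≡21, 31^128≡41, 31^256≡81, 31^512≡61.
629 = 1 + 4 + 16 + 32 + 64 + 512, so 31^629 ≡ 31·21·81·61·21·61 ≡ 71 (mod 100).

71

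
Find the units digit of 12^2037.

2

Powers of 2 mod 10 repeat with period 4: 2, 4, 8, 6.
2037 leaves remainder 1 on division by 4, so 12^2037 ends in 2.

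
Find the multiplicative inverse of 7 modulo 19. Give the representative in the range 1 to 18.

11

7·11 = 77 = 4·19 + 1, so 7⁻¹ ≡ 11 (mod 19).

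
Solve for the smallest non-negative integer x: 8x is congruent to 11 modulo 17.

The inverse of 8 mod 17 is 15 (since 8·15 = 120 ≡ 1).
Multiplying both sides by 15: x ≡ 15·11 = 165 ≡ 12 (mod 17).
Check: 8·12 = 96 = 5·17 + 11.

12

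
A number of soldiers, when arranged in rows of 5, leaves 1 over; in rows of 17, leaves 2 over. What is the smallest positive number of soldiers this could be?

x ≡ 1 (mod 5) gives x ∈ {1, 6, 11, 16, 21, 26, 31, 36}.
The first of these with x mod 17 = 2 is 36.

36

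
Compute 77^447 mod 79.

Successive squares of 77 mod 79: 77^1≡77, 77^2≡4, 77^4≡16, 77^8≡19, 77^16≡45, 77^32≡50, 77^64≡51, 77^128≡73, 77^256≡36.
447 = 1 + 2 + 4 + 8 + 16 + 32 + 128 + 256, so 77^447 ≡ 77·4·16·19·45·50·73·36 ≡ 57 (mod 79).

57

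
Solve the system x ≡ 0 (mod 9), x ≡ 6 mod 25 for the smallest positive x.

Since 25·4 ≡ 1 (mod 9), take x = 6 + 25·((0−6)·4 mod 9) = 6 + 25·3 = 81.
Check: 81 mod 9 = 0, 81 mod 25 = 6.

81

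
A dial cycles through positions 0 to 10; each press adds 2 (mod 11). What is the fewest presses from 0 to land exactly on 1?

11 = 5·2 + 1
2 = 2·1 + 0
Back-substituting gives 2·6 ≡ 1 (mod 11).

6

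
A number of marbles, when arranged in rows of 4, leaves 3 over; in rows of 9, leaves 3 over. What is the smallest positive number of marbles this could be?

3

Since 9·1 ≡ 1 (mod 4), take x = 3 + 9·((3−3)·1 mod 4) = 3 + 9·0 = 3.
Check: 3 mod 4 = 3, 3 mod 9 = 3.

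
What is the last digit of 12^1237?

2

Last digits of 2^n: 2, 4, 8, 6 (period 4).
1237 mod 4 = 1, so the last digit matches 2^1 = 2.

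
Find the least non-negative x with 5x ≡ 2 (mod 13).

3

The inverse of 5 mod 13 is 8 (since 5·8 = 40 ≡ 1).
So x ≡ 8·2 = 16 ≡ 3 (mod 13).
Check: 5·3 = 15 = 1·13 + 2.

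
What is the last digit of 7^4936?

1

Last digits of 7^n: 7, 9, 3, 1 (period 4).
4936 mod 4 = 0, so the last digit matches 7^4 = 1.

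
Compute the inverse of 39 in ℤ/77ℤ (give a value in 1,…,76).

77 = 1·39 + 38
39 = 1·38 + 1
38 = 38·1 + 0
Back-substituting gives 39·2 ≡ 1 (mod 77).

2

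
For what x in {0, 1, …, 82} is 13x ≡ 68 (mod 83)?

18

13⁻¹ ≡ 32 (mod 83) because 13·32 = 416 = 5·83 + 1.
Multiplying both sides by 32: x ≡ 32·68 = 2176 ≡ 18 (mod 83).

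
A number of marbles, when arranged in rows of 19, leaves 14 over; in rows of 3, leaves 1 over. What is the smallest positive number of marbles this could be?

x ≡ 1 (mod 3) gives x ∈ {1, 4, 7, 10, 13, 16, 19, 22, …}.
The first of these with x mod 19 = 14 is 52.

52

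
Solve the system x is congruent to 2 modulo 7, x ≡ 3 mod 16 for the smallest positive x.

Since 16·4 ≡ 1 (mod 7), take x = 3 + 16·((2−3)·4 mod 7) = 3 + 16·3 = 51.
Check: 51 mod 7 = 2, 51 mod 16 = 3.

51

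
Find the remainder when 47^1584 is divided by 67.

By repeated squaring mod 67: 47^1≡47, 47^2≡65, 47^4≡4, 47^8≡16, 47^16≡55, 47^32≡10, 47^64≡33, 47^128≡17, 47^256≡21, 47^512≡39, 47^1024≡47.
Since 1584 = 16 + 32 + 512 + 1024 in binary, 47^1584 ≡ 55·10·39·47 ≡ 1 (mod 67).

1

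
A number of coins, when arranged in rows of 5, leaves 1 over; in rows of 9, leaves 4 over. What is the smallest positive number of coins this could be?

Since 9·4 ≡ 1 (mod 5), take x = 4 + 9·((1−4)·4 mod 5) = 4 + 9·3 = 31.
Check: 31 mod 5 = 1, 31 mod 9 = 4.

31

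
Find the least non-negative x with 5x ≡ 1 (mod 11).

5⁻¹ ≡ 9 (mod 11) because 5·9 = 45 = 4·11 + 1.
So x ≡ 9·1 = 9 ≡ 9 (mod 11).
Check: 5·9 = 45 = 4·11 + 1.

9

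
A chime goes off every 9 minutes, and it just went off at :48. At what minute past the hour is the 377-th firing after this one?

377·9 = 3393.
3393 − 56·60 = 33, so 3393 ≡ 33 (mod 60).
(48 + 33) mod 60 = 21.

21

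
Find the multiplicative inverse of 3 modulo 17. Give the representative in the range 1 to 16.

6

3·6 = 18 = 1·17 + 1, so 3⁻¹ ≡ 6 (mod 17).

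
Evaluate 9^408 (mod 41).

By repeated squaring mod 41: 9^1≡9, 9^2≡40, 9^4≡1, 9^8≡1, 9^16≡1, 9^32≡1, 9^64≡1, 9^128≡1, 9^256≡1.
Since 408 = 8 + 16 + 128 + 256 in binary, 9^408 ≡ 1·1·1·1 ≡ 1 (mod 41).

1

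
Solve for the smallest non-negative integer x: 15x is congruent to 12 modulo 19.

The inverse of 15 mod 19 is 14 (since 15·14 = 210 ≡ 1).
Multiplying both sides by 14: x ≡ 14·12 = 168 ≡ 16 (mod 19).
Check: 15·16 = 240 = 12·19 + 12.

16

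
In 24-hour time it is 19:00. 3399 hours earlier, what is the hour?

Dividing 3399 by 24 gives quotient 141 and remainder 15.
(19 − 15) mod 24 = 4.

4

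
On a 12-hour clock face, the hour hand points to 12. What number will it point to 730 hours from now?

730 = 60·12 + 10, so 730 mod 12 = 10.
12 + 10 → 10 on a 12-hour dial.

10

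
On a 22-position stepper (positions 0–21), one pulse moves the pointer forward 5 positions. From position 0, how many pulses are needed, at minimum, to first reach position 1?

9

22 = 4·5 + 2
5 = 2·2 + 1
2 = 2·1 + 0
Back-substituting gives 5·9 ≡ 1 (mod 22).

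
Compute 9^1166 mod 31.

Square-and-reduce mod 31: 9^1≡9, 9^2≡19, 9^4≡20, 9^8≡28, 9^16≡9, 9^32≡19, 9^64≡20, 9^128≡28, 9^256≡9, 9^512≡19, 9^1024≡20.
1166 = 2 + 4 + 8 + 128 + 1024, so 9^1166 ≡ 19·20·28·28·20 ≡ 14 (mod 31).

14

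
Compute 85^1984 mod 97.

1

By repeated squaring mod 97: 85^1≡85, 85^2≡47, 85^4≡75, 85^8≡96, 85^16≡1, 85^32≡1, 85^64≡1, 85^128≡1, 85^256≡1, 85^512≡1, 85^1024≡1.
1984 = 64 + 128 + 256 + 512 + 1024, so 85^1984 ≡ 1·1·1·1·1 ≡ 1 (mod 97).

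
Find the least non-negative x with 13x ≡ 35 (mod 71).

13⁻¹ ≡ 11 (mod 71) because 13·11 = 143 = 2·71 + 1.
So x ≡ 11·35 = 385 ≡ 30 (mod 71).

30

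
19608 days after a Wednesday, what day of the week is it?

Dividing 19608 by 7 gives quotient 2801 and remainder 1.
Wednesday + 1 day → Thursday.

Thursday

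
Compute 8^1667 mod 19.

By repeated squaring mod 19: 8^1≡8, 8^2≡7, 8^4≡11, 8^8≡7, 8^16≡11, 8^32≡7, 8^64≡11, 8^128≡7, 8^256≡11, 8^512≡7, 8^1024≡11.
1667 = 1 + 2 + 128 + 512 + 1024, so 8^1667 ≡ 8·7·7·7·11 ≡ 12 (mod 19).

12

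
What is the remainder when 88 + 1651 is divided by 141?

47

1651 = 11·141 + 100, so 1651 mod 141 = 100.
(88 + 100) mod 141 = 47.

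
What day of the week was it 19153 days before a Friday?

Thursday

19153 = 2736·7 + 1, so 19153 mod 7 = 1.
Friday − 1 day → Thursday.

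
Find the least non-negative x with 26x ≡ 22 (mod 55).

The inverse of 26 mod 55 is 36 (since 26·36 = 936 ≡ 1).
So x ≡ 36·22 = 792 ≡ 22 (mod 55).
Check: 26·22 = 572 = 10·55 + 22.

22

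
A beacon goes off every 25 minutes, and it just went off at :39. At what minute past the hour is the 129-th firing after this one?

129·25 = 3225.
3225 − 53·60 = 45, so 3225 ≡ 45 (mod 60).
(39 + 45) mod 60 = 24.

24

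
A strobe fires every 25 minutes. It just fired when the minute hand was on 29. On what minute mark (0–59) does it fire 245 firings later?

34

245·25 = 6125.
6125 = 102·60 + 5, so 6125 mod 60 = 5.
(29 + 5) mod 60 = 34.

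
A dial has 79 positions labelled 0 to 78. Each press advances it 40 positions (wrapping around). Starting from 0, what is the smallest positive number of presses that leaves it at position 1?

2

40·2 = 80 = 1·79 + 1, so 40⁻¹ ≡ 2 (mod 79).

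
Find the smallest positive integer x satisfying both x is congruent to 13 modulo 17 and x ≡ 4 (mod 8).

x ≡ 4 (mod 8) gives x ∈ {4, 12, 20, 28, 36, 44, 52, 60, …}.
The first of these with x mod 17 = 13 is 132.

132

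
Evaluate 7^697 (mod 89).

Successive squares of 7 mod 89: 7^1≡7, 7^2≡49, 7^4≡87, 7^8≡4, 7^16≡16, 7^32≡78, 7^64≡32, 7^128≡45, 7^256≡67, 7^512≡39.
Since 697 = 1 + 8 + 16 + 32 + 128 + 512 in binary, 7^697 ≡ 7·4·16·78·45·39 ≡ 24 (mod 89).

24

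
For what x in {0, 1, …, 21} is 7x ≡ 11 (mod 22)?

11

7⁻¹ ≡ 19 (mod 22) because 7·19 = 133 = 6·22 + 1.
So x ≡ 19·11 = 209 ≡ 11 (mod 22).
Check: 7·11 = 77 = 3·22 + 11.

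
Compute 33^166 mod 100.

69

Successive squares of 33 mod 100: 33^1≡33, 33^2≡89, 33^4≡21, 33^8≡41, 33^16≡81, 33^32≡61, 33^64≡21, 33^128≡41.
166 = 2 + 4 + 32 + 128, so 33^166 ≡ 89·21·61·41 ≡ 69 (mod 100).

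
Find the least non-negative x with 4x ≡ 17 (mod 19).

4⁻¹ ≡ 5 (mod 19) because 4·5 = 20 = 1·19 + 1.
Multiplying both sides by 5: x ≡ 5·17 = 85 ≡ 9 (mod 19).

9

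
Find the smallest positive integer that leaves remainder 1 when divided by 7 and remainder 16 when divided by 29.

190

Since 29·1 ≡ 1 (mod 7), take x = 16 + 29·((1−16)·1 mod 7) = 16 + 29·6 = 190.
Check: 190 mod 7 = 1, 190 mod 29 = 16.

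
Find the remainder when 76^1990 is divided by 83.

29

Square-and-reduce mod 83: 76^1≡76, 76^2≡49, 76^4≡77, 76^8≡36, 76^16≡51, 76^32≡28, 76^64≡37, 76^128≡41, 76^256≡21, 76^512≡26, 76^1024≡12.
Since 1990 = 2 + 4 + 64 + 128 + 256 + 512 + 1024 in binary, 76^1990 ≡ 49·77·37·41·21·26·12 ≡ 29 (mod 83).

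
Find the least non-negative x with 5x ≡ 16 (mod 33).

5⁻¹ ≡ 20 (mod 33) because 5·20 = 100 = 3·33 + 1.
Multiplying both sides by 20: x ≡ 20·16 = 320 ≡ 23 (mod 33).

23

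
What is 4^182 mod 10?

6

The units digit of 4^n cycles with period 2: 4, 6, …
182 leaves remainder 0 on division by 2, so 4^182 ends in 6.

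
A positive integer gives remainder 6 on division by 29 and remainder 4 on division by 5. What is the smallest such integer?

64

x ≡ 4 (mod 5) gives x ∈ {4, 9, 14, 19, 24, 29, 34, 39, …}.
The first of these with x mod 29 = 6 is 64.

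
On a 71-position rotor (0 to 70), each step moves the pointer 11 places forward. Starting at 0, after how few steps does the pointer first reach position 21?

The inverse of 11 mod 71 is 13 (since 11·13 = 143 ≡ 1).
So x ≡ 13·21 = 273 ≡ 60 (mod 71).

60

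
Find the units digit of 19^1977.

Powers of 9 mod 10 repeat with period 2: 9, 1.
1977 leaves remainder 1 on division by 2, so 19^1977 ends in 9.

9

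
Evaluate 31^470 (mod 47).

36

Successive squares of 31 mod 47: 31^1≡31, 31^2≡21, 31^4≡18, 31^8≡42, 31^16≡25, 31^32≡14, 31^64≡8, 31^128≡17, 31^256≡7.
470 = 2 + 4 + 16 + 64 + 128 + 256, so 31^470 ≡ 21·18·25·8·17·7 ≡ 36 (mod 47).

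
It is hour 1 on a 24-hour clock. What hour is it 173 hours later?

6

173 − 7·24 = 5, so 173 ≡ 5 (mod 24).
(1 + 5) mod 24 = 6.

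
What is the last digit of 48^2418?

4

Last digits of 8^n: 8, 4, 2, 6 (period 4).
2418 mod 4 = 2, so the last digit matches 8^2 = 4.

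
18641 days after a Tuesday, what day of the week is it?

Tuesday

18641 = 2663·7 + 0, so 18641 mod 7 = 0.
Tuesday + 0 days → Tuesday.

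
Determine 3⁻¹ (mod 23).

3·8 = 24 = 1·23 + 1, so 3⁻¹ ≡ 8 (mod 23).

8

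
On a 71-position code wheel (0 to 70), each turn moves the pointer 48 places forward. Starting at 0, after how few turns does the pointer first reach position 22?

The inverse of 48 mod 71 is 37 (since 48·37 = 1776 ≡ 1).
Multiplying both sides by 37: x ≡ 37·22 = 814 ≡ 33 (mod 71).

33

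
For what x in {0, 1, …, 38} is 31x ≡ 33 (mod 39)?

30

The inverse of 31 mod 39 is 34 (since 31·34 = 1054 ≡ 1).
So x ≡ 34·33 = 1122 ≡ 30 (mod 39).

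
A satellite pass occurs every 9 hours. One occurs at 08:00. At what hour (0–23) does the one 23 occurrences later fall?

23·9 = 207.
207 − 8·24 = 15, so 207 ≡ 15 (mod 24).
(8 + 15) mod 24 = 23.

23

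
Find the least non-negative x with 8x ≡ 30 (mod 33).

12

8⁻¹ ≡ 29 (mod 33) because 8·29 = 232 = 7·33 + 1.
So x ≡ 29·30 = 870 ≡ 12 (mod 33).
Check: 8·12 = 96 = 2·33 + 30.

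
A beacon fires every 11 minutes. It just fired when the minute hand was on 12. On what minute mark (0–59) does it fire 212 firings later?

212·11 = 2332.
2332 = 38·60 + 52, so 2332 mod 60 = 52.
(12 + 52) mod 60 = 4.

4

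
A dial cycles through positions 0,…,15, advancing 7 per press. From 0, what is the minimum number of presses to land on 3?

The inverse of 7 mod 16 is 7 (since 7·7 = 49 ≡ 1).
So x ≡ 7·3 = 21 ≡ 5 (mod 16).

5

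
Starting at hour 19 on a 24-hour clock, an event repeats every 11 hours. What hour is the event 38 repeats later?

5

38·11 = 418.
418 − 17·24 = 10, so 418 ≡ 10 (mod 24).
(19 + 10) mod 24 = 5.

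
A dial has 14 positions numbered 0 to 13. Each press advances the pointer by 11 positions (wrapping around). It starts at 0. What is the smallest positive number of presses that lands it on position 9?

The inverse of 11 mod 14 is 9 (since 11·9 = 99 ≡ 1).
Multiplying both sides by 9: x ≡ 9·9 = 81 ≡ 11 (mod 14).
Check: 11·11 = 121 = 8·14 + 9.

11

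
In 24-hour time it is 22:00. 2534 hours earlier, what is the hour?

2534 mod 24 = 14 (since 105·24 = 2520).
(22 − 14) mod 24 = 8.

8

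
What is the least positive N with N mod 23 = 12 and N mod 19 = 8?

426

x ≡ 8 (mod 19) gives x ∈ {8, 27, 46, 65, 84, 103, 122, 141, …}.
The first of these with x mod 23 = 12 is 426.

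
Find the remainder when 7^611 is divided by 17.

Square-and-reduce mod 17: 7^1≡7, 7^2≡15, 7^4≡4, 7^8≡16, 7^16≡1, 7^32≡1, 7^64≡1, 7^128≡1, 7^256≡1, 7^512≡1.
Since 611 = 1 + 2 + 32 + 64 + 512 in binary, 7^611 ≡ 7·15·1·1·1 ≡ 3 (mod 17).

3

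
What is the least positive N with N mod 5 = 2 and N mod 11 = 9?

x ≡ 2 (mod 5) gives x ∈ {2, 7, 12, 17, 22, 27, 32, 37, …}.
The first of these with x mod 11 = 9 is 42.

42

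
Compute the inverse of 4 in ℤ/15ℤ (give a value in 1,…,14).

4

15 = 3·4 + 3
4 = 1·3 + 1
3 = 3·1 + 0
Back-substituting gives 4·4 ≡ 1 (mod 15).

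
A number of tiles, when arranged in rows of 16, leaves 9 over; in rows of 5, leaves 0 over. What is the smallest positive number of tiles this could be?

x ≡ 0 (mod 5) gives x ∈ {0, 5, 10, 15, 20, 25}.
The first of these with x mod 16 = 9 is 25.

25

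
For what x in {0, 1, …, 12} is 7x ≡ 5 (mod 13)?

7⁻¹ ≡ 2 (mod 13) because 7·2 = 14 = 1·13 + 1.
Multiplying both sides by 2: x ≡ 2·5 = 10 ≡ 10 (mod 13).
Check: 7·10 = 70 = 5·13 + 5.

10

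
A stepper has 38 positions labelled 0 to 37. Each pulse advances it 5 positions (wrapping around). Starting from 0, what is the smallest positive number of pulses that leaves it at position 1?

23

5·23 = 115 = 3·38 + 1, so 5⁻¹ ≡ 23 (mod 38).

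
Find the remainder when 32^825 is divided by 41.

32

Square-and-reduce mod 41: 32^1≡32, 32^2≡40, 32^4≡1, 32^8≡1, 32^16≡1, 32^32≡1, 32^64≡1, 32^128≡1, 32^256≡1, 32^512≡1.
Since 825 = 1 + 8 + 16 + 32 + 256 + 512 in binary, 32^825 ≡ 32·1·1·1·1·1 ≡ 32 (mod 41).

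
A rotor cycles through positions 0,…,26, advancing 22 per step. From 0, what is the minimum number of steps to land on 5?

26

The inverse of 22 mod 27 is 16 (since 22·16 = 352 ≡ 1).
So x ≡ 16·5 = 80 ≡ 26 (mod 27).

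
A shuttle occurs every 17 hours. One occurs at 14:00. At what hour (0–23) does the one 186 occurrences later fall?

8

186·17 = 3162.
3162 − 131·24 = 18, so 3162 ≡ 18 (mod 24).
(14 + 18) mod 24 = 8.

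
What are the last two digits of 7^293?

07

By repeated squaring mod 100: 7^1≡7, 7^2≡49, 7^4≡1, 7^8≡1, 7^16≡1, 7^32≡1, 7^64≡1, 7^128≡1, 7^256≡1.
293 = 1 + 4 + 32 + 256, so 7^293 ≡ 7·1·1·1 ≡ 7 (mod 100).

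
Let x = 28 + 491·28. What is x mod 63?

491·28 = 13748.
13748 mod 63 = 14 (since 218·63 = 13734).
(28 + 14) mod 63 = 42.

42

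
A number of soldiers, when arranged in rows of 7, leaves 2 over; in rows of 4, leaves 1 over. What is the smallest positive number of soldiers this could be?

9

Since 4·2 ≡ 1 (mod 7), take x = 1 + 4·((2−1)·2 mod 7) = 1 + 4·2 = 9.
Check: 9 mod 7 = 2, 9 mod 4 = 1.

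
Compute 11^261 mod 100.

11

By repeated squaring mod 100: 11^1≡11, 11^2≡21, 11^4≡41, 11^8≡81, 11^16≡61, 11^32≡21, 11^64≡41, 11^128≡81, 11^256≡61.
261 = 1 + 4 + 256, so 11^261 ≡ 11·41·61 ≡ 11 (mod 100).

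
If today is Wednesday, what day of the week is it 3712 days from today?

Friday

3712 mod 7 = 2 (since 530·7 = 3710).
Wednesday + 2 days → Friday.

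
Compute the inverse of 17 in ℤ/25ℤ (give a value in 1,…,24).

25 = 1·17 + 8
17 = 2·8 + 1
8 = 8·1 + 0
Back-substituting gives 17·3 ≡ 1 (mod 25).

3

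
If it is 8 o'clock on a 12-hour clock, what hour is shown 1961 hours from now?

Dividing 1961 by 12 gives quotient 163 and remainder 5.
8 + 5 → 1 on a 12-hour dial.

1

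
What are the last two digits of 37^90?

49

By repeated squaring mod 100: 37^1≡37, 37^2≡69, 37^4≡61, 37^8≡21, 37^16≡41, 37^32≡81, 37^64≡61.
Since 90 = 2 + 8 + 16 + 64 in binary, 37^90 ≡ 69·21·41·61 ≡ 49 (mod 100).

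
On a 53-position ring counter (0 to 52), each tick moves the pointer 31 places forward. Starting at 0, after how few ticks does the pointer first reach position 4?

48

31⁻¹ ≡ 12 (mod 53) because 31·12 = 372 = 7·53 + 1.
So x ≡ 12·4 = 48 ≡ 48 (mod 53).
Check: 31·48 = 1488 = 28·53 + 4.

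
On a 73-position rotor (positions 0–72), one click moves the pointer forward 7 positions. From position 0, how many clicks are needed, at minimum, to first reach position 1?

7·21 = 147 = 2·73 + 1, so 7⁻¹ ≡ 21 (mod 73).

21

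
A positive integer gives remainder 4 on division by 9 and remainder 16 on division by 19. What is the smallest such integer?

130

x ≡ 4 (mod 9) gives x ∈ {4, 13, 22, 31, 40, 49, 58, 67, …}.
The first of these with x mod 19 = 16 is 130.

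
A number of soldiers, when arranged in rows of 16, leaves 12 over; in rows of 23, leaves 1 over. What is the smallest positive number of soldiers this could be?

x ≡ 12 (mod 16) gives x ∈ {12, 28, 44, 60, 76, 92, 108, 124, …}.
The first of these with x mod 23 = 1 is 300.

300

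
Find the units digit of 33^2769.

3

The units digit of 33^n cycles with period 4: 3, 9, 7, 1, …
2769 leaves remainder 1 on division by 4, so 33^2769 ends in 3.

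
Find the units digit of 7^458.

9

The units digit of 7^n cycles with period 4: 7, 9, 3, 1, …
458 mod 4 = 2, so the last digit matches 7^2 = 9.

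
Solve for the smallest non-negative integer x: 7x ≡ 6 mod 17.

13

7⁻¹ ≡ 5 (mod 17) because 7·5 = 35 = 2·17 + 1.
Multiplying both sides by 5: x ≡ 5·6 = 30 ≡ 13 (mod 17).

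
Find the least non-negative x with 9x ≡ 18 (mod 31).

The inverse of 9 mod 31 is 7 (since 9·7 = 63 ≡ 1).
Multiplying both sides by 7: x ≡ 7·18 = 126 ≡ 2 (mod 31).

2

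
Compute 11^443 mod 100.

31

By repeated squaring mod 100: 11^1≡11, 11^2≡21, 11^4≡41, 11^8≡81, 11^16≡61, 11^32≡21, 11^64≡41, 11^128≡81, 11^256≡61.
443 = 1 + 2 + 8 + 16 + 32 + 128 + 256, so 11^443 ≡ 11·21·81·61·21·81·61 ≡ 31 (mod 100).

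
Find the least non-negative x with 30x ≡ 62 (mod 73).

41

The inverse of 30 mod 73 is 56 (since 30·56 = 1680 ≡ 1).
Multiplying both sides by 56: x ≡ 56·62 = 3472 ≡ 41 (mod 73).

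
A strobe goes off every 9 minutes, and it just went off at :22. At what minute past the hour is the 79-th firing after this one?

13

79·9 = 711.
Dividing 711 by 60 gives quotient 11 and remainder 51.
(22 + 51) mod 60 = 13.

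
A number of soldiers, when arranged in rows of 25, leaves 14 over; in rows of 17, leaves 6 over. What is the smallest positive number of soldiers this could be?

414

x ≡ 6 (mod 17) gives x ∈ {6, 23, 40, 57, 74, 91, 108, 125, …}.
The first of these with x mod 25 = 14 is 414.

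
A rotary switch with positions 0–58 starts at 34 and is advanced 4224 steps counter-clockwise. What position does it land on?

58

4224 − 71·59 = 35, so 4224 ≡ 35 (mod 59).
(34 − 35) mod 59 = 58.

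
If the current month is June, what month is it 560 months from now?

560 = 46·12 + 8, so 560 mod 12 = 8.
June + 8 months → February.

February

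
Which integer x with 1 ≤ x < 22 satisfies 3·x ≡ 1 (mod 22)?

22 = 7·3 + 1
3 = 3·1 + 0
Back-substituting gives 3·15 ≡ 1 (mod 22).

15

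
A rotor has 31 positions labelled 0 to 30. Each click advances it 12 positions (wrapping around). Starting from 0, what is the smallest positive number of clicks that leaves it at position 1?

13

31 = 2·12 + 7
12 = 1·7 + 5
7 = 1·5 + 2
5 = 2·2 + 1
2 = 2·1 + 0
Back-substituting gives 12·13 ≡ 1 (mod 31).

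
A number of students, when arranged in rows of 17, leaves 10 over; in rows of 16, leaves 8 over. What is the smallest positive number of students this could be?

248

x ≡ 8 (mod 16) gives x ∈ {8, 24, 40, 56, 72, 88, 104, 120, …}.
The first of these with x mod 17 = 10 is 248.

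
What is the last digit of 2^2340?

Powers of 2 mod 10 repeat with period 4: 2, 4, 8, 6.
2340 mod 4 = 0, so the last digit matches 2^4 = 6.

6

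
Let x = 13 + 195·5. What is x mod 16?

12

195·5 = 975.
975 = 60·16 + 15, so 975 mod 16 = 15.
(13 + 15) mod 16 = 12.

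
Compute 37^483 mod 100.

Successive squares of 37 mod 100: 37^1≡37, 37^2≡69, 37^4≡61, 37^8≡21, 37^16≡41, 37^32≡81, 37^64≡61, 37^128≡21, 37^256≡41.
483 = 1 + 2 + 32 + 64 + 128 + 256, so 37^483 ≡ 37·69·81·61·21·41 ≡ 53 (mod 100).

53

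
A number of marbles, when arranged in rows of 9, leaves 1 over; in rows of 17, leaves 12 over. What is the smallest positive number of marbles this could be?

46

x ≡ 1 (mod 9) gives x ∈ {1, 10, 19, 28, 37, 46}.
The first of these with x mod 17 = 12 is 46.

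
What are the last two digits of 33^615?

Successive squares of 33 mod 100: 33^1≡33, 33^2≡89, 33^4≡21, 33^8≡41, 33^16≡81, 33^32≡61, 33^64≡21, 33^128≡41, 33^256≡81, 33^512≡61.
Since 615 = 1 + 2 + 4 + 32 + 64 + 512 in binary, 33^615 ≡ 33·89·21·61·21·61 ≡ 57 (mod 100).

57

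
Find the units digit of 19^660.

1

The units digit of 19^n cycles with period 2: 9, 1, …
660 leaves remainder 0 on division by 2, so 19^660 ends in 1.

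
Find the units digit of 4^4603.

4

The units digit of 4^n cycles with period 2: 4, 6, …
4603 leaves remainder 1 on division by 2, so 4^4603 ends in 4.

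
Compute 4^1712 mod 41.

16

By repeated squaring mod 41: 4^1≡4, 4^2≡16, 4^4≡10, 4^8≡18, 4^16≡37, 4^32≡16, 4^64≡10, 4^128≡18, 4^256≡37, 4^512≡16, 4^1024≡10.
1712 = 16 + 32 + 128 + 512 + 1024, so 4^1712 ≡ 37·16·18·16·10 ≡ 16 (mod 41).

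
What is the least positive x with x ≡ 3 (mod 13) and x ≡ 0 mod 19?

133

x ≡ 3 (mod 13) gives x ∈ {3, 16, 29, 42, 55, 68, 81, 94, …}.
The first of these with x mod 19 = 0 is 133.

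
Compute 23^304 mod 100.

41

Square-and-reduce mod 100: 23^1≡23, 23^2≡29, 23^4≡41, 23^8≡81, 23^16≡61, 23^32≡21, 23^64≡41, 23^128≡81, 23^256≡61.
304 = 16 + 32 + 256, so 23^304 ≡ 61·21·61 ≡ 41 (mod 100).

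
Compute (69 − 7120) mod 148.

53

7120 − 48·148 = 16, so 7120 ≡ 16 (mod 148).
(69 − 16) mod 148 = 53.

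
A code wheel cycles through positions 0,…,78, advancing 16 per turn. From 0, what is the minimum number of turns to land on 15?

16⁻¹ ≡ 5 (mod 79) because 16·5 = 80 = 1·79 + 1.
So x ≡ 5·15 = 75 ≡ 75 (mod 79).
Check: 16·75 = 1200 = 15·79 + 15.

75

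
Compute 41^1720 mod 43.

11

By repeated squaring mod 43: 41^1≡41, 41^2≡4, 41^4≡16, 41^8≡41, 41^16≡4, 41^32≡16, 41^64≡41, 41^128≡4, 41^256≡16, 41^512≡41, 41^1024≡4.
1720 = 8 + 16 + 32 + 128 + 512 + 1024, so 41^1720 ≡ 41·4·16·4·41·4 ≡ 11 (mod 43).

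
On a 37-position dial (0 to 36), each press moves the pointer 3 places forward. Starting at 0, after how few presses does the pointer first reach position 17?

The inverse of 3 mod 37 is 25 (since 3·25 = 75 ≡ 1).
So x ≡ 25·17 = 425 ≡ 18 (mod 37).
Check: 3·18 = 54 = 1·37 + 17.

18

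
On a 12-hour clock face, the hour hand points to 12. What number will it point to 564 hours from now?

12

564 = 47·12 + 0, so 564 mod 12 = 0.
12 + 0 → 12 on a 12-hour dial.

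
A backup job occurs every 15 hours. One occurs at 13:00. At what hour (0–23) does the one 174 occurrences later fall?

174·15 = 2610.
Dividing 2610 by 24 gives quotient 108 and remainder 18.
(13 + 18) mod 24 = 7.

7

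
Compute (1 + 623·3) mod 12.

623·3 = 1869.
1869 mod 12 = 9 (since 155·12 = 1860).
(1 + 9) mod 12 = 10.

10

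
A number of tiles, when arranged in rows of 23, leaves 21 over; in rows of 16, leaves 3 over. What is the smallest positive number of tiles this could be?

x ≡ 3 (mod 16) gives x ∈ {3, 19, 35, 51, 67}.
The first of these with x mod 23 = 21 is 67.

67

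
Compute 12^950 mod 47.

42

Successive squares of 12 mod 47: 12^1≡12, 12^2≡3, 12^4≡9, 12^8≡34, 12^16≡28, 12^32≡32, 12^64≡37, 12^128≡6, 12^256≡36, 12^512≡27.
950 = 2 + 4 + 16 + 32 + 128 + 256 + 512, so 12^950 ≡ 3·9·28·32·6·36·27 ≡ 42 (mod 47).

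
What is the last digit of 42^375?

8

Last digits of 2^n: 2, 4, 8, 6 (period 4).
375 leaves remainder 3 on division by 4, so 42^375 ends in 8.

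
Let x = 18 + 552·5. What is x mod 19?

4

552·5 = 2760.
2760 − 145·19 = 5, so 2760 ≡ 5 (mod 19).
(18 + 5) mod 19 = 4.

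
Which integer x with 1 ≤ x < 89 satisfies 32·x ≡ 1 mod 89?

89 = 2·32 + 25
32 = 1·25 + 7
25 = 3·7 + 4
7 = 1·4 + 3
4 = 1·3 + 1
3 = 3·1 + 0
Back-substituting gives 32·64 ≡ 1 (mod 89).

64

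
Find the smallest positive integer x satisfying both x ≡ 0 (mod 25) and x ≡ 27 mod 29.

375

x ≡ 0 (mod 25) gives x ∈ {0, 25, 50, 75, 100, 125, 150, 175, …}.
The first of these with x mod 29 = 27 is 375.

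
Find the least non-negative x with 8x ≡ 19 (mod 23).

8⁻¹ ≡ 3 (mod 23) because 8·3 = 24 = 1·23 + 1.
So x ≡ 3·19 = 57 ≡ 11 (mod 23).

11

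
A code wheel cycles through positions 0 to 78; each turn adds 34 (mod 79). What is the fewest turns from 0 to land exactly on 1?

34·7 = 238 = 3·79 + 1, so 34⁻¹ ≡ 7 (mod 79).

7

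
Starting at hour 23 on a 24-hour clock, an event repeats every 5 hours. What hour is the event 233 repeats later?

12

233·5 = 1165.
1165 = 48·24 + 13, so 1165 mod 24 = 13.
(23 + 13) mod 24 = 12.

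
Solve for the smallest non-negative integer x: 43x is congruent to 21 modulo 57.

43⁻¹ ≡ 4 (mod 57) because 43·4 = 172 = 3·57 + 1.
Multiplying both sides by 4: x ≡ 4·21 = 84 ≡ 27 (mod 57).

27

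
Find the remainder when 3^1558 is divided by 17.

15

Square-and-reduce mod 17: 3^1≡3, 3^2≡9, 3^4≡13, 3^8≡16, 3^16≡1, 3^32≡1, 3^64≡1, 3^128≡1, 3^256≡1, 3^512≡1, 3^1024≡1.
1558 = 2 + 4 + 16 + 512 + 1024, so 3^1558 ≡ 9·13·1·1·1 ≡ 15 (mod 17).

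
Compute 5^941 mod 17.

3

By repeated squaring mod 17: 5^1≡5, 5^2≡8, 5^4≡13, 5^8≡16, 5^16≡1, 5^32≡1, 5^64≡1, 5^128≡1, 5^256≡1, 5^512≡1.
Since 941 = 1 + 4 + 8 + 32 + 128 + 256 + 512 in binary, 5^941 ≡ 5·13·16·1·1·1·1 ≡ 3 (mod 17).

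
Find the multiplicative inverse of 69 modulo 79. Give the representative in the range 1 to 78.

79 = 1·69 + 10
69 = 6·10 + 9
10 = 1·9 + 1
9 = 9·1 + 0
Back-substituting gives 69·71 ≡ 1 (mod 79).

71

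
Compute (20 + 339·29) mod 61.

339·29 = 9831.
9831 = 161·61 + 10, so 9831 mod 61 = 10.
(20 + 10) mod 61 = 30.

30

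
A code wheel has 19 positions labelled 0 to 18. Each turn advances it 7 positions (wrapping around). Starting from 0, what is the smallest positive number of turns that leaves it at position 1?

11

19 = 2·7 + 5
7 = 1·5 + 2
5 = 2·2 + 1
2 = 2·1 + 0
Back-substituting gives 7·11 ≡ 1 (mod 19).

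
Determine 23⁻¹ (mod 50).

37

23·37 = 851 = 17·50 + 1, so 23⁻¹ ≡ 37 (mod 50).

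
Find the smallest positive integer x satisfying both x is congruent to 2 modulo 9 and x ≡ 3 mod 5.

38

Since 5·2 ≡ 1 (mod 9), take x = 3 + 5·((2−3)·2 mod 9) = 3 + 5·7 = 38.
Check: 38 mod 9 = 2, 38 mod 5 = 3.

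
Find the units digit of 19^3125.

9

Powers of 9 mod 10 repeat with period 2: 9, 1.
3125 leaves remainder 1 on division by 2, so 19^3125 ends in 9.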